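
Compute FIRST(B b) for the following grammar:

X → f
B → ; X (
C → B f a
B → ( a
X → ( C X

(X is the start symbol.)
FIRST sets of the non-terminals involved (from the grammar, by fixed-point iteration):
  FIRST(B) = { '(', ';' }

To compute FIRST(B b), process the symbols left to right:
Symbol B is a non-terminal. Add FIRST(B) \ {ε} = { '(', ';' }
B is not nullable (ε ∉ FIRST(B)), so stop here.
FIRST(B b) = { '(', ';' }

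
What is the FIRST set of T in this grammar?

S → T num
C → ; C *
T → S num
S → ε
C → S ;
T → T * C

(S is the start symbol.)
{ 'num' }

FIRST sets of the other non-terminals involved (by the same procedure, iterated to a fixed point):
  FIRST(S) = { 'num', ε }

From T → S num:
  - S is a non-terminal: add FIRST(S) \ {ε} = { 'num' }
    S is nullable, so continue to the next symbol
  - num is a terminal: add 'num' and stop
From T → T * C:
  - T is the symbol being defined: contributes nothing new
    T is not nullable, so stop

Collecting: FIRST(T) = { 'num' }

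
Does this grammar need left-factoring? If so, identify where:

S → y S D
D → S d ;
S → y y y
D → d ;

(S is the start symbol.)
Yes, S has productions with common prefix 'y'

Left-factoring is needed when two productions for the same non-terminal
share a common prefix on the right-hand side.

Productions for S:
  S → y S D
  S → y y y
Productions for D:
  D → S d ;
  D → d ;

Found common prefix 'y' in productions for S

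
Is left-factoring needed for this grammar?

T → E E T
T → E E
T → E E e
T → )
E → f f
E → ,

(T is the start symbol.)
Yes, T has productions with common prefix 'E E'

Left-factoring is needed when two productions for the same non-terminal
share a common prefix on the right-hand side.

Productions for T:
  T → E E T
  T → E E
  T → E E e
  T → )
Productions for E:
  E → f f
  E → ,

Found common prefix 'E E' in productions for T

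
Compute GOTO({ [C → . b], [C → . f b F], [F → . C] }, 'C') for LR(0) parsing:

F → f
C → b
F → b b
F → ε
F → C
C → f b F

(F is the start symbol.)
{ [F → C .] }

GOTO(I, 'C') = CLOSURE({ [A → αX.β] : [A → α.Xβ] ∈ I, X = 'C' })

Items with dot before 'C', with the dot advanced:
  [F → . C] → [F → C .]
Closure adds nothing (no advanced item has the dot before a non-terminal).

GOTO = { [F → C .] }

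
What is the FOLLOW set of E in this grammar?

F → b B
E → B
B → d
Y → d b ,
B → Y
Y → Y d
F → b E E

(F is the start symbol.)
In F → b E E: E is followed by E, add FIRST(E) \ {ε} = { 'd' }
In F → b E E: E is at the end, add FOLLOW(F)

The FOLLOW sets referred to above (computed the same way, to a fixed point):
  FOLLOW(F) = { $ }

Taking the union: FOLLOW(E) = { $, 'd' }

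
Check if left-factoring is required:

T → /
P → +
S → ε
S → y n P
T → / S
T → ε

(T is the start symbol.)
Yes, T has productions with common prefix '/'

Left-factoring is needed when two productions for the same non-terminal
share a common prefix on the right-hand side.

Productions for T:
  T → /
  T → / S
  T → ε
Productions for S:
  S → ε
  S → y n P

Found common prefix '/' in productions for T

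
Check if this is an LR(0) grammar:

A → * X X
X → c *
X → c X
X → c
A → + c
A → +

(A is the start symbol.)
A grammar is LR(0) if no state in the canonical LR(0) collection has:
  - both a shift item (dot before a terminal) and a complete item (shift-reduce conflict), or
  - two or more complete items (reduce-reduce conflict; the accept item [A' → A .] counts as a complete item here).

Augment with A' → A and build the canonical LR(0) collection (I0 = CLOSURE({[A' → . A]}), then GOTO on every symbol after a dot until no new states appear). It has 10 states:
  I0: { [A → . * X X], [A → . + c], [A → . +], [A' → . A] }  — shift
  I1: { [A → * . X X], [X → . c *], [X → . c X], [X → . c] }  — shift
  I2: { [A → + . c], [A → + .] }  — shift, reduce
  I3: { [A' → A .] }  — accept
  I4: { [A → + c .] }  — reduce
  I5: { [A → * X . X], [X → . c *], [X → . c X], [X → . c] }  — shift
  I6: { [X → . c *], [X → . c X], [X → . c], [X → c . *], [X → c . X], [X → c .] }  — shift, reduce
  I7: { [X → c * .] }  — reduce
  I8: { [X → c X .] }  — reduce
  I9: { [A → * X X .] }  — reduce

Conflict in state I2:
  Shift-reduce conflict between [A → + .] and [A → + . c]
So the grammar is NOT LR(0).

Answer: No. Shift-reduce conflict between [A → + .] and [A → + . c]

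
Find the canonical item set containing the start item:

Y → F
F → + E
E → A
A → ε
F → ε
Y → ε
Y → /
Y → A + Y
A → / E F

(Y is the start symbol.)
First, augment the grammar with Y' → Y
I₀ = CLOSURE({ [Y' → . Y] }):
  [Y' → . Y] has the dot before Y: add [Y → . F], [Y → .], [Y → . /], [Y → . A + Y]
  [Y → . F] has the dot before F: add [F → . + E], [F → .]
  [Y → . A + Y] has the dot before A: add [A → .], [A → . / E F]
No further items can be added.

I₀ = { [A → . / E F], [A → .], [F → . + E], [F → .], [Y → . /], [Y → . A + Y], [Y → . F], [Y → .], [Y' → . Y] }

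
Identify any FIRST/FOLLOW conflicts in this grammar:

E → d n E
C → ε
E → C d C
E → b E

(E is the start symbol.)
A FIRST/FOLLOW conflict occurs when a non-terminal N has a nullable alternative N → β (β ⇒* ε) and another alternative N → α with FIRST(α) ∩ FOLLOW(N) ≠ ∅: on such a lookahead the parser cannot decide between expanding α and letting N vanish via β.

Nullable non-terminals: C.
C has a nullable alternative but only one production, so nothing to check.

E has no nullable alternative, so no FIRST/FOLLOW check is needed there.

No FIRST/FOLLOW conflicts found.

Answer: No FIRST/FOLLOW conflicts.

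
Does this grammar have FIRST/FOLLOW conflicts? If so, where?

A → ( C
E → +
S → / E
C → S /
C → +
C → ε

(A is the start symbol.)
A FIRST/FOLLOW conflict occurs when a non-terminal N has a nullable alternative N → β (β ⇒* ε) and another alternative N → α with FIRST(α) ∩ FOLLOW(N) ≠ ∅: on such a lookahead the parser cannot decide between expanding α and letting N vanish via β.

Nullable non-terminals: C.
FIRST sets used below: FIRST(S) = { '/' }

C: nullable alternative(s) C → ε; FOLLOW(C) = { $ }
  C → S /: FIRST \ {ε} = { '/' } — disjoint from FOLLOW(C)
  C → +: FIRST \ {ε} = { '+' } — disjoint from FOLLOW(C)
  C → ε: FIRST \ {ε} = { } — this is the only nullable alternative, skip

A, E, S have no nullable alternative, so no FIRST/FOLLOW check is needed there.

No FIRST/FOLLOW conflicts found.

Answer: No FIRST/FOLLOW conflicts.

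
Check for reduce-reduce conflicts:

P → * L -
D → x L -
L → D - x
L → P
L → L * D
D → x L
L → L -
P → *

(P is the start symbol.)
A reduce-reduce conflict occurs when an LR(0) state has two complete items [A → α .] and [B → β .] — both call for a reduction, and with no lookahead the parser cannot choose between them.

Augment with P' → P and build the canonical LR(0) collection (I0 = CLOSURE({[P' → . P]}), then GOTO on every symbol after a dot until no new states appear). It has 14 states:
  I0: { [P → . * L -], [P → . *], [P' → . P] }  — shift
  I1: { [D → . x L -], [D → . x L], [L → . D - x], [L → . L * D], [L → . L -], [L → . P], [P → * . L -], [P → * .], [P → . * L -], [P → . *] }  — shift, reduce
  I2: { [P' → P .] }  — accept
  I3: { [L → D . - x] }  — shift
  I4: { [L → L . * D], [L → L . -], [P → * L . -] }  — shift
  I5: { [L → P .] }  — reduce
  I6: { [D → . x L -], [D → . x L], [D → x . L -], [D → x . L], [L → . D - x], [L → . L * D], [L → . L -], [L → . P], [P → . * L -], [P → . *] }  — shift
  I7: { [D → x L . -], [D → x L .], [L → L . * D], [L → L . -] }  — shift, reduce
  I8: { [D → . x L -], [D → . x L], [L → L * . D] }  — shift
  I9: { [D → x L - .], [L → L - .] }  — 2 reduces
  I10: { [L → L * D .] }  — reduce
  I11: { [L → L - .], [P → * L - .] }  — 2 reduces
  I12: { [L → D - . x] }  — shift
  I13: { [L → D - x .] }  — reduce

I9 contains complete items [D → x L - .], [L → L - .] — reduce-reduce conflict.
I11 contains complete items [L → L - .], [P → * L - .] — reduce-reduce conflict.

Answer: Yes — I9: [D → x L - .] vs [L → L - .]; I11: [L → L - .] vs [P → * L - .]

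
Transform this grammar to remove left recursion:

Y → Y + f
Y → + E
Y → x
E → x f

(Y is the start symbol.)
Y → + E Y'
Y → x Y'
Y' → + f Y'
Y' → ε
E → x f

Y is directly left-recursive. The standard transformation for
  A → A α₁ | ... | A α_m | β₁ | ... | β_n
is
  A  → β₁ A' | ... | β_n A'
  A' → α₁ A' | ... | α_m A' | ε

Y → + E becomes Y → + E Y'
Y → x becomes Y → x Y'
Y → Y + f becomes Y' → + f Y'
Add Y' → ε

Productions for other non-terminals are unchanged:
  E → x f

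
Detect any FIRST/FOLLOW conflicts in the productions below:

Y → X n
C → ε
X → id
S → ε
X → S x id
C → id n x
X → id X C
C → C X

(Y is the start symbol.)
Yes. C → id n x with FOLLOW(C) on { 'id' }; C → C X with FOLLOW(C) on { 'id', 'x' }

A FIRST/FOLLOW conflict occurs when a non-terminal N has a nullable alternative N → β (β ⇒* ε) and another alternative N → α with FIRST(α) ∩ FOLLOW(N) ≠ ∅: on such a lookahead the parser cannot decide between expanding α and letting N vanish via β.

Nullable non-terminals: C, S.
FIRST sets used below: FIRST(C) = { 'id', 'x', ε }, FIRST(X) = { 'id', 'x' }

C: nullable alternative(s) C → ε; FOLLOW(C) = { 'id', 'n', 'x' }
  C → ε: FIRST \ {ε} = { } — this is the only nullable alternative, skip
  C → id n x: FIRST \ {ε} = { 'id' } — overlaps FOLLOW(C) on { 'id' }: CONFLICT
  C → C X: FIRST \ {ε} = { 'id', 'x' } — overlaps FOLLOW(C) on { 'id', 'x' }: CONFLICT
S has a nullable alternative but only one production, so nothing to check.

X, Y have no nullable alternative, so no FIRST/FOLLOW check is needed there.

So the grammar has 2 FIRST/FOLLOW conflicts (marked CONFLICT above).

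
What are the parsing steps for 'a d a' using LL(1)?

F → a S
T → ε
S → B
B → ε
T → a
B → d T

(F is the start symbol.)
Stack is shown with the top on the left.

Stack  Input    Action
----------------------
F $    a d a $  output F → a S
a S $  a d a $  match 'a'
S $    d a $    output S → B
B $    d a $    output B → d T
d T $  d a $    match 'd'
T $    a $      output T → a
a $    a $      match 'a'
$      $        accept

The string is accepted.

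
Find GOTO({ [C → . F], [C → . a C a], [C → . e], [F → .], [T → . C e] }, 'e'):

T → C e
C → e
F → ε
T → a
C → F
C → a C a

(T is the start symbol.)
GOTO(I, 'e') = CLOSURE({ [A → αX.β] : [A → α.Xβ] ∈ I, X = 'e' })

Items with dot before 'e', with the dot advanced:
  [C → . e] → [C → e .]
Closure adds nothing (no advanced item has the dot before a non-terminal).

GOTO = { [C → e .] }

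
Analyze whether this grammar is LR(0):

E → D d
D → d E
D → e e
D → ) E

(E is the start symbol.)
Augment with E' → E and build the canonical LR(0) collection (I0 = CLOSURE({[E' → . E]}), then GOTO on every symbol after a dot until no new states appear). It has 10 states:
  I0: { [D → . ) E], [D → . d E], [D → . e e], [E → . D d], [E' → . E] }  — shift
  I1: { [D → ) . E], [D → . ) E], [D → . d E], [D → . e e], [E → . D d] }  — shift
  I2: { [E → D . d] }  — shift
  I3: { [E' → E .] }  — accept
  I4: { [D → . ) E], [D → . d E], [D → . e e], [D → d . E], [E → . D d] }  — shift
  I5: { [D → e . e] }  — shift
  I6: { [D → e e .] }  — reduce
  I7: { [D → d E .] }  — reduce
  I8: { [E → D d .] }  — reduce
  I9: { [D → ) E .] }  — reduce

Every state is either a pure shift/goto state or contains exactly one complete item and nothing to shift — no conflicts. The grammar is LR(0).

Answer: Yes, the grammar is LR(0)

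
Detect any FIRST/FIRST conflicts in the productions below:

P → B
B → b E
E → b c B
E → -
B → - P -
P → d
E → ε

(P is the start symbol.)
FIRST sets of the non-terminals at (or reachable through a nullable prefix from) the front of some alternative:
  FIRST(B) = { '-', 'b' }

Productions for P:
  P → B: FIRST = { '-', 'b' }
  P → d: FIRST = { 'd' }
Productions for B:
  B → b E: FIRST = { 'b' }
  B → - P -: FIRST = { '-' }
Productions for E:
  E → b c B: FIRST = { 'b' }
  E → -: FIRST = { '-' }
  E → ε: FIRST = { ε }

All alternatives of each non-terminal have pairwise disjoint FIRST sets.

Answer: No FIRST/FIRST conflicts.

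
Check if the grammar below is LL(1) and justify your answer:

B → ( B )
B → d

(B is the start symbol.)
For B:
  PREDICT(B → '(' B ')') = { '(' }
  PREDICT(B → d) = { 'd' }

All predict sets are disjoint. The grammar IS LL(1).

Answer: Yes, the grammar is LL(1).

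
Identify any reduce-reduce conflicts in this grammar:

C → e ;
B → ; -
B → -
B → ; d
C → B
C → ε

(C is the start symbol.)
No reduce-reduce conflicts

Augment with C' → C and build the canonical LR(0) collection (I0 = CLOSURE({[C' → . C]}), then GOTO on every symbol after a dot until no new states appear). It has 9 states:
  I0: { [B → . -], [B → . ; -], [B → . ; d], [C → . B], [C → . e ;], [C → .], [C' → . C] }  — shift, reduce
  I1: { [B → - .] }  — reduce
  I2: { [B → ; . -], [B → ; . d] }  — shift
  I3: { [C → B .] }  — reduce
  I4: { [C' → C .] }  — accept
  I5: { [C → e . ;] }  — shift
  I6: { [C → e ; .] }  — reduce
  I7: { [B → ; - .] }  — reduce
  I8: { [B → ; d .] }  — reduce

No state contains more than one complete item.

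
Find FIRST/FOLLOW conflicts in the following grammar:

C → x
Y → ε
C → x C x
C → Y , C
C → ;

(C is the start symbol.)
No FIRST/FOLLOW conflicts.

A FIRST/FOLLOW conflict occurs when a non-terminal N has a nullable alternative N → β (β ⇒* ε) and another alternative N → α with FIRST(α) ∩ FOLLOW(N) ≠ ∅: on such a lookahead the parser cannot decide between expanding α and letting N vanish via β.

Nullable non-terminals: Y.
Y has a nullable alternative but only one production, so nothing to check.

C has no nullable alternative, so no FIRST/FOLLOW check is needed there.

No FIRST/FOLLOW conflicts found.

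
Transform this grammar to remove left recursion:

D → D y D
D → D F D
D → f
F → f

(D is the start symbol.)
D → f D'
D' → y D D'
D' → F D D'
D' → ε
F → f

D is directly left-recursive. The standard transformation for
  A → A α₁ | ... | A α_m | β₁ | ... | β_n
is
  A  → β₁ A' | ... | β_n A'
  A' → α₁ A' | ... | α_m A' | ε

D → f becomes D → f D'
D → D y D becomes D' → y D D'
D → D F D becomes D' → F D D'
Add D' → ε

Productions for other non-terminals are unchanged:
  F → f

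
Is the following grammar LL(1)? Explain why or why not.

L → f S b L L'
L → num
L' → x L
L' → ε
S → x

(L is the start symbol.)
A grammar is LL(1) if for each non-terminal N with multiple productions, the predict sets of those productions are pairwise disjoint, where PREDICT(N → α) = (FIRST(α) \ {ε}) ∪ (FOLLOW(N) if α ⇒* ε).

Relevant sets:
  FOLLOW(L') = { $, 'x' }

For L:
  PREDICT(L → f S b L L') = { 'f' }
  PREDICT(L → num) = { 'num' }
For L':
  PREDICT(L' → x L) = { 'x' }
  PREDICT(L' → ε) = { $, 'x' }
S has a single production, so nothing to check there.

Conflict found: Predict set conflict for L': { 'x' }
The grammar is NOT LL(1).

Answer: No. Predict set conflict for L': { 'x' }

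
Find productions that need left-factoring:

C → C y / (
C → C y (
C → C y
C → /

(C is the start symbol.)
Left-factoring is needed when two productions for the same non-terminal
share a common prefix on the right-hand side.

Productions for C:
  C → C y / (
  C → C y (
  C → C y
  C → /

Found common prefix 'C y' in productions for C

Answer: Yes, C has productions with common prefix 'C y'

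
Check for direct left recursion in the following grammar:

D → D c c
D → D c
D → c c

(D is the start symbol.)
Direct left recursion occurs when N → N α for some non-terminal N (the right-hand side begins with the left-hand side itself).

D → D c c: LEFT RECURSIVE (starts with D)
D → D c: LEFT RECURSIVE (starts with D)
D → c c: starts with c

The grammar has direct left recursion on: D.

Answer: Yes, D is left-recursive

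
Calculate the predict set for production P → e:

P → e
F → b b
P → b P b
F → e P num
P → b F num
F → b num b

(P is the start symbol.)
{ 'e' }

PREDICT(P → e) = (FIRST(RHS) \ {ε}) ∪ (FOLLOW(P) if ε ∈ FIRST(RHS), i.e. RHS ⇒* ε)
FIRST(e) = { 'e' }
ε ∉ FIRST(e), so FOLLOW(P) is not added.
PREDICT(P → e) = { 'e' }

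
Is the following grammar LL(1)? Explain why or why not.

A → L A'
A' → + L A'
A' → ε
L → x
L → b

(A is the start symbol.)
Relevant sets:
  FOLLOW(A') = { $ }

For A':
  PREDICT(A' → '+' L A') = { '+' }
  PREDICT(A' → ε) = { $ }
For L:
  PREDICT(L → x) = { 'x' }
  PREDICT(L → b) = { 'b' }
A has a single production, so nothing to check there.

All predict sets are disjoint. The grammar IS LL(1).

Answer: Yes, the grammar is LL(1).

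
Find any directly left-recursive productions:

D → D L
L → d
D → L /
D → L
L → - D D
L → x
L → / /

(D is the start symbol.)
Yes, D is left-recursive

D → D L: LEFT RECURSIVE (starts with D)
L → d: starts with d
D → L /: starts with L
D → L: starts with L
L → - D D: starts with '-'
L → x: starts with x
L → / /: starts with '/'

The grammar has direct left recursion on: D.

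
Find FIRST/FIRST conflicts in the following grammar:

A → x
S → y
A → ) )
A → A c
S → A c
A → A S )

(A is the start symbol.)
Yes. A → x / A → A c on { 'x' }; A → x / A → A S ')' on { 'x' }; A → ')' ')' / A → A c on { ')' }; A → ')' ')' / A → A S ')' on { ')' }; A → A c / A → A S ')' on { ')', 'x' }

FIRST sets of the non-terminals at (or reachable through a nullable prefix from) the front of some alternative:
  FIRST(A) = { ')', 'x' }

Productions for A:
  A → x: FIRST = { 'x' }
  A → ) ): FIRST = { ')' }
  A → A c: FIRST = { ')', 'x' }
  A → A S ): FIRST = { ')', 'x' }
Productions for S:
  S → y: FIRST = { 'y' }
  S → A c: FIRST = { ')', 'x' }

Conflict for A: A → x and A → A c
  Overlap: { 'x' }
Conflict for A: A → x and A → A S )
  Overlap: { 'x' }
Conflict for A: A → ) ) and A → A c
  Overlap: { ')' }
Conflict for A: A → ) ) and A → A S )
  Overlap: { ')' }
Conflict for A: A → A c and A → A S )
  Overlap: { ')', 'x' }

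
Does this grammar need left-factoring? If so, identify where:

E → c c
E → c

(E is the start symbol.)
Yes, E has productions with common prefix 'c'

Left-factoring is needed when two productions for the same non-terminal
share a common prefix on the right-hand side.

Productions for E:
  E → c c
  E → c

Found common prefix 'c' in productions for E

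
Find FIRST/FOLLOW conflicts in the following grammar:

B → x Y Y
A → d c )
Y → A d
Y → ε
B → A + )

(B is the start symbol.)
Nullable non-terminals: Y.
FIRST sets used below: FIRST(A) = { 'd' }

Y: nullable alternative(s) Y → ε; FOLLOW(Y) = { $, 'd' }
  Y → A d: FIRST \ {ε} = { 'd' } — overlaps FOLLOW(Y) on { 'd' }: CONFLICT
  Y → ε: FIRST \ {ε} = { } — this is the only nullable alternative, skip

A, B have no nullable alternative, so no FIRST/FOLLOW check is needed there.

So the grammar has 1 FIRST/FOLLOW conflict (marked CONFLICT above).

Answer: Yes. Y → A d with FOLLOW(Y) on { 'd' }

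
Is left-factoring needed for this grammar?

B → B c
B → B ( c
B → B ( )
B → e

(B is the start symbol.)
Left-factoring is needed when two productions for the same non-terminal
share a common prefix on the right-hand side.

Productions for B:
  B → B c
  B → B ( c
  B → B ( )
  B → e

Found common prefix 'B' in productions for B

Answer: Yes, B has productions with common prefix 'B'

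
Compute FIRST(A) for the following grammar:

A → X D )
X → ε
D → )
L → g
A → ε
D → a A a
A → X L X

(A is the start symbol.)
{ ')', 'a', 'g', ε }

To compute FIRST(A), examine every production with A on the left-hand side, reading each right-hand side left to right until a non-nullable symbol is reached.

FIRST sets of the other non-terminals involved (by the same procedure, iterated to a fixed point):
  FIRST(X) = { ε }
  FIRST(D) = { ')', 'a' }
  FIRST(L) = { 'g' }

From A → X D ):
  - X is a non-terminal: add FIRST(X) \ {ε} = { }
    X is nullable, so continue to the next symbol
  - D is a non-terminal: add FIRST(D) \ {ε} = { ')', 'a' }
    D is not nullable, so stop
From A → ε:
  - ε-production, so ε ∈ FIRST(A)
From A → X L X:
  - X is a non-terminal: add FIRST(X) \ {ε} = { }
    X is nullable, so continue to the next symbol
  - L is a non-terminal: add FIRST(L) \ {ε} = { 'g' }
    L is not nullable, so stop

Collecting: FIRST(A) = { ')', 'a', 'g', ε }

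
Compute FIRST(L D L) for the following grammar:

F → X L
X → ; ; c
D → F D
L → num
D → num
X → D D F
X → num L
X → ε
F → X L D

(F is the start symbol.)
{ 'num' }

FIRST sets of the non-terminals involved (from the grammar, by fixed-point iteration):
  FIRST(L) = { 'num' }

To compute FIRST(L D L), process the symbols left to right:
Symbol L is a non-terminal. Add FIRST(L) \ {ε} = { 'num' }
L is not nullable (ε ∉ FIRST(L)), so stop here.
FIRST(L D L) = { 'num' }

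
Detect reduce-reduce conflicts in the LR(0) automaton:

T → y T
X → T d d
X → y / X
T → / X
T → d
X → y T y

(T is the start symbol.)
Yes — I12: [T → / X .] vs [X → y / X .]

A reduce-reduce conflict occurs when an LR(0) state has two complete items [A → α .] and [B → β .] — both call for a reduction, and with no lookahead the parser cannot choose between them.

Augment with T' → T and build the canonical LR(0) collection (I0 = CLOSURE({[T' → . T]}), then GOTO on every symbol after a dot until no new states appear). It has 15 states:
  I0: { [T → . / X], [T → . d], [T → . y T], [T' → . T] }  — shift
  I1: { [T → . / X], [T → . d], [T → . y T], [T → / . X], [X → . T d d], [X → . y / X], [X → . y T y] }  — shift
  I2: { [T' → T .] }  — accept
  I3: { [T → d .] }  — reduce
  I4: { [T → . / X], [T → . d], [T → . y T], [T → y . T] }  — shift
  I5: { [T → y T .] }  — reduce
  I6: { [X → T . d d] }  — shift
  I7: { [T → / X .] }  — reduce
  I8: { [T → . / X], [T → . d], [T → . y T], [T → y . T], [X → y . / X], [X → y . T y] }  — shift
  I9: { [T → . / X], [T → . d], [T → . y T], [T → / . X], [X → . T d d], [X → . y / X], [X → . y T y], [X → y / . X] }  — shift
  I10: { [T → y T .], [X → y T . y] }  — shift, reduce
  I11: { [X → y T y .] }  — reduce
  I12: { [T → / X .], [X → y / X .] }  — 2 reduces
  I13: { [X → T d . d] }  — shift
  I14: { [X → T d d .] }  — reduce

I12 contains complete items [T → / X .], [X → y / X .] — reduce-reduce conflict.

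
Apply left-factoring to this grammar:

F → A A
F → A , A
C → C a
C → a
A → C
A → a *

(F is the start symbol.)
F → A F'
F' → A
F' → , A
C → C a
C → a
A → C
A → a *

Left-factoring transforms A → αβ₁ | αβ₂ into A → αA' and A' → β₁ | β₂
(α is the longest common prefix among the alternatives). Repeat until
no nonterminal has two alternatives with a common prefix.

Round 1: F has alternatives sharing prefix 'A'. Introduce F': F → A F'
  Add: F' → A
  Add: F' → , A

No remaining common prefixes — done.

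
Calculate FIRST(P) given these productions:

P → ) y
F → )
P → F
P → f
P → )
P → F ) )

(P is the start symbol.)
FIRST sets of the other non-terminals involved (by the same procedure, iterated to a fixed point):
  FIRST(F) = { ')' }

From P → ) y:
  - ')' is a terminal: add ')' and stop
From P → F:
  - F is a non-terminal: add FIRST(F) \ {ε} = { ')' }
    F is not nullable, so stop
From P → f:
  - f is a terminal: add 'f' and stop
From P → ):
  - ')' is a terminal: add ')' and stop
From P → F ) ):
  - F is a non-terminal: add FIRST(F) \ {ε} = { ')' }
    F is not nullable, so stop

Collecting: FIRST(P) = { ')', 'f' }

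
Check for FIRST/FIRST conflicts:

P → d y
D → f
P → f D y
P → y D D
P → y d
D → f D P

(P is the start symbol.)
Yes. P → y D D / P → y d on { 'y' }; D → f / D → f D P on { 'f' }

A FIRST/FIRST conflict occurs when two productions N → α and N → β for the same non-terminal have FIRST(α) ∩ FIRST(β) ≠ ∅ (with ε ∈ FIRST of a nullable right-hand side, so two nullable alternatives also conflict).

Productions for P:
  P → d y: FIRST = { 'd' }
  P → f D y: FIRST = { 'f' }
  P → y D D: FIRST = { 'y' }
  P → y d: FIRST = { 'y' }
Productions for D:
  D → f: FIRST = { 'f' }
  D → f D P: FIRST = { 'f' }

Conflict for P: P → y D D and P → y d
  Overlap: { 'y' }
Conflict for D: D → f and D → f D P
  Overlap: { 'f' }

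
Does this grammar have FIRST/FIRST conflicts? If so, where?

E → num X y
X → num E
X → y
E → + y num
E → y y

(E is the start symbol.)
No FIRST/FIRST conflicts.

A FIRST/FIRST conflict occurs when two productions N → α and N → β for the same non-terminal have FIRST(α) ∩ FIRST(β) ≠ ∅ (with ε ∈ FIRST of a nullable right-hand side, so two nullable alternatives also conflict).

Productions for E:
  E → num X y: FIRST = { 'num' }
  E → + y num: FIRST = { '+' }
  E → y y: FIRST = { 'y' }
Productions for X:
  X → num E: FIRST = { 'num' }
  X → y: FIRST = { 'y' }

All alternatives of each non-terminal have pairwise disjoint FIRST sets.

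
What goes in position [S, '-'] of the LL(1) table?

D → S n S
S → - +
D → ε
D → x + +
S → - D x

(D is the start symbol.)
To find M[S, '-'], we find productions for S where '-' is in the predict set (PREDICT(N → α) = (FIRST(α) \ {ε}) ∪ (FOLLOW(N) if α ⇒* ε)).

S → - +: PREDICT = { '-' }
  '-' is in predict set, so this production goes in M[S, '-']
S → - D x: PREDICT = { '-' }
  '-' is in predict set, so this production goes in M[S, '-']

M[S, '-'] = S → - +, S → - D x  (a multiply-defined cell — the grammar is not LL(1))

Answer: S → - +, S → - D x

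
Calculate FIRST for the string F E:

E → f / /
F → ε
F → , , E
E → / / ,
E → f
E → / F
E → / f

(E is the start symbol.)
FIRST sets of the non-terminals involved (from the grammar, by fixed-point iteration):
  FIRST(F) = { ',', ε }
  FIRST(E) = { '/', 'f' }

To compute FIRST(F E), process the symbols left to right:
Symbol F is a non-terminal. Add FIRST(F) \ {ε} = { ',' }
F is nullable (ε ∈ FIRST(F)), continue to the next symbol.
Symbol E is a non-terminal. Add FIRST(E) \ {ε} = { '/', 'f' }
E is not nullable (ε ∉ FIRST(E)), so stop here.
FIRST(F E) = { ',', '/', 'f' }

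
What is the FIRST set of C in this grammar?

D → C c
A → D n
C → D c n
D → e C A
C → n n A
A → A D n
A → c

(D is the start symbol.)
To compute FIRST(C), examine every production with C on the left-hand side, reading each right-hand side left to right until a non-nullable symbol is reached.

FIRST sets of the other non-terminals involved (by the same procedure, iterated to a fixed point):
  FIRST(D) = { 'e', 'n' }

From C → D c n:
  - D is a non-terminal: add FIRST(D) \ {ε} = { 'e', 'n' }
    D is not nullable, so stop
From C → n n A:
  - n is a terminal: add 'n' and stop

Collecting: FIRST(C) = { 'e', 'n' }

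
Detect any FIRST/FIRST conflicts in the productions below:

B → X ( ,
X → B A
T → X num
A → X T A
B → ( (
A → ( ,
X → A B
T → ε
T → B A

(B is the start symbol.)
A FIRST/FIRST conflict occurs when two productions N → α and N → β for the same non-terminal have FIRST(α) ∩ FIRST(β) ≠ ∅ (with ε ∈ FIRST of a nullable right-hand side, so two nullable alternatives also conflict).

FIRST sets of the non-terminals at (or reachable through a nullable prefix from) the front of some alternative:
  FIRST(X) = { '(' }
  FIRST(B) = { '(' }
  FIRST(A) = { '(' }

Productions for B:
  B → X ( ,: FIRST = { '(' }
  B → ( (: FIRST = { '(' }
Productions for X:
  X → B A: FIRST = { '(' }
  X → A B: FIRST = { '(' }
Productions for T:
  T → X num: FIRST = { '(' }
  T → ε: FIRST = { ε }
  T → B A: FIRST = { '(' }
Productions for A:
  A → X T A: FIRST = { '(' }
  A → ( ,: FIRST = { '(' }

Conflict for B: B → X ( , and B → ( (
  Overlap: { '(' }
Conflict for X: X → B A and X → A B
  Overlap: { '(' }
Conflict for T: T → X num and T → B A
  Overlap: { '(' }
Conflict for A: A → X T A and A → ( ,
  Overlap: { '(' }

Answer: Yes. B → X '(' ',' / B → '(' '(' on { '(' }; X → B A / X → A B on { '(' }; T → X num / T → B A on { '(' }; A → X T A / A → '(' ',' on { '(' }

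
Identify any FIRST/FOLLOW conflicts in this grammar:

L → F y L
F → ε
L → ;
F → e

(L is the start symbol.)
Nullable non-terminals: F.

F: nullable alternative(s) F → ε; FOLLOW(F) = { 'y' }
  F → ε: FIRST \ {ε} = { } — this is the only nullable alternative, skip
  F → e: FIRST \ {ε} = { 'e' } — disjoint from FOLLOW(F)

L has no nullable alternative, so no FIRST/FOLLOW check is needed there.

No FIRST/FOLLOW conflicts found.

Answer: No FIRST/FOLLOW conflicts.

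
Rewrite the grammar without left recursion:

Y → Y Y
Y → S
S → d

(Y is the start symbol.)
Y is directly left-recursive. The standard transformation for
  A → A α₁ | ... | A α_m | β₁ | ... | β_n
is
  A  → β₁ A' | ... | β_n A'
  A' → α₁ A' | ... | α_m A' | ε

Y → S becomes Y → S Y'
Y → Y Y becomes Y' → Y Y'
Add Y' → ε

Productions for other non-terminals are unchanged:
  S → d

Resulting grammar:
Y → S Y'
Y' → Y Y'
Y' → ε
S → d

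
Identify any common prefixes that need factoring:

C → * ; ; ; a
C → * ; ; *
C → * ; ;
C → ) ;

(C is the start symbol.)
Left-factoring is needed when two productions for the same non-terminal
share a common prefix on the right-hand side.

Productions for C:
  C → * ; ; ; a
  C → * ; ; *
  C → * ; ;
  C → ) ;

Found common prefix '* ; ;' in productions for C

Answer: Yes, C has productions with common prefix '* ; ;'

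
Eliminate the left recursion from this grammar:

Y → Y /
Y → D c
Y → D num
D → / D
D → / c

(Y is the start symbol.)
Y → D c Y'
Y → D num Y'
Y' → / Y'
Y' → ε
D → / D
D → / c

Y is directly left-recursive. The standard transformation for
  A → A α₁ | ... | A α_m | β₁ | ... | β_n
is
  A  → β₁ A' | ... | β_n A'
  A' → α₁ A' | ... | α_m A' | ε

Y → D c becomes Y → D c Y'
Y → D num becomes Y → D num Y'
Y → Y / becomes Y' → / Y'
Add Y' → ε

Productions for other non-terminals are unchanged:
  D → / D
  D → / c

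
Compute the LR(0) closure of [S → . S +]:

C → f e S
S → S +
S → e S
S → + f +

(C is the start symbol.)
To compute CLOSURE, for each item [A → α.Bβ] where B is a non-terminal, add [B → .γ] for all productions B → γ; repeat for the newly added items until nothing changes.

Start with: [S → . S +]
  [S → . S +] has the dot before S: add [S → . e S], [S → . + f +]
No further items can be added.

CLOSURE = { [S → . + f +], [S → . S +], [S → . e S] }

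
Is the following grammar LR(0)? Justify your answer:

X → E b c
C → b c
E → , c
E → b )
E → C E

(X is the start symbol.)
Augment with X' → X and build the canonical LR(0) collection (I0 = CLOSURE({[X' → . X]}), then GOTO on every symbol after a dot until no new states appear). It has 12 states:
  I0: { [C → . b c], [E → . , c], [E → . C E], [E → . b )], [X → . E b c], [X' → . X] }  — shift
  I1: { [E → , . c] }  — shift
  I2: { [C → . b c], [E → . , c], [E → . C E], [E → . b )], [E → C . E] }  — shift
  I3: { [X → E . b c] }  — shift
  I4: { [X' → X .] }  — accept
  I5: { [C → b . c], [E → b . )] }  — shift
  I6: { [E → b ) .] }  — reduce
  I7: { [C → b c .] }  — reduce
  I8: { [X → E b . c] }  — shift
  I9: { [X → E b c .] }  — reduce
  I10: { [E → C E .] }  — reduce
  I11: { [E → , c .] }  — reduce

Every state is either a pure shift/goto state or contains exactly one complete item and nothing to shift — no conflicts. The grammar is LR(0).

Answer: Yes, the grammar is LR(0)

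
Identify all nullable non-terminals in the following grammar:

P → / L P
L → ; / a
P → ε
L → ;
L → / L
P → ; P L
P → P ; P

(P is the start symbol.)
{ 'P' }

ε-productions: P → ε
So P is immediately nullable.
No further non-terminal can be added: every production for the remaining non-terminals contains a terminal or a non-nullable non-terminal.
Nullable = { 'P' }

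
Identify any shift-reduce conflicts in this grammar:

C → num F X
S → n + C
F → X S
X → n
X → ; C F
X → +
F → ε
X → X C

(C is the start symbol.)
Yes — I2: [F → .] vs [X → . +]; I13: [C → num F X .] vs [C → . num F X]; I14: [F → .] vs [X → . +]

A shift-reduce conflict occurs when an LR(0) state has both:
  - a complete (reduce) item [A → α .] (dot at the end), and
  - a shift item [B → β . c γ] (dot before a terminal).

Augment with C' → C and build the canonical LR(0) collection (I0 = CLOSURE({[C' → . C]}), then GOTO on every symbol after a dot until no new states appear). It has 16 states:
  I0: { [C → . num F X], [C' → . C] }  — shift
  I1: { [C' → C .] }  — accept
  I2: { [C → num . F X], [F → . X S], [F → .], [X → . +], [X → . ; C F], [X → . X C], [X → . n] }  — shift, reduce
  I3: { [X → + .] }  — reduce
  I4: { [C → . num F X], [X → ; . C F] }  — shift
  I5: { [C → num F . X], [X → . +], [X → . ; C F], [X → . X C], [X → . n] }  — shift
  I6: { [C → . num F X], [F → X . S], [S → . n + C], [X → X . C] }  — shift
  I7: { [X → n .] }  — reduce
  I8: { [X → X C .] }  — reduce
  I9: { [F → X S .] }  — reduce
  I10: { [S → n . + C] }  — shift
  I11: { [C → . num F X], [S → n + . C] }  — shift
  I12: { [S → n + C .] }  — reduce
  I13: { [C → . num F X], [C → num F X .], [X → X . C] }  — shift, reduce
  I14: { [F → . X S], [F → .], [X → . +], [X → . ; C F], [X → . X C], [X → . n], [X → ; C . F] }  — shift, reduce
  I15: { [X → ; C F .] }  — reduce

I2 contains reduce item [F → .] and shift items [X → . +], [X → . ; C F], [X → . n] — shift-reduce conflict.
I13 contains reduce item [C → num F X .] and shift item [C → . num F X] — shift-reduce conflict.
I14 contains reduce item [F → .] and shift items [X → . +], [X → . ; C F], [X → . n] — shift-reduce conflict.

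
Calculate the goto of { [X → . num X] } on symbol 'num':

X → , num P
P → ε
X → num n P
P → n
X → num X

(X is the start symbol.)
{ [X → . , num P], [X → . num X], [X → . num n P], [X → num . X] }

GOTO(I, 'num') = CLOSURE({ [A → αX.β] : [A → α.Xβ] ∈ I, X = 'num' })

Items with dot before 'num', with the dot advanced:
  [X → . num X] → [X → num . X]
Closure of the advanced items:
  [X → num . X] has the dot before X: add [X → . , num P], [X → . num n P], [X → . num X]

GOTO = { [X → . , num P], [X → . num X], [X → . num n P], [X → num . X] }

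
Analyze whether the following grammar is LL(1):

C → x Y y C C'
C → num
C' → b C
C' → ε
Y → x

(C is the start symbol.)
No. Predict set conflict for C': { 'b' }

A grammar is LL(1) if for each non-terminal N with multiple productions, the predict sets of those productions are pairwise disjoint, where PREDICT(N → α) = (FIRST(α) \ {ε}) ∪ (FOLLOW(N) if α ⇒* ε).

Relevant sets:
  FOLLOW(C') = { $, 'b' }

For C:
  PREDICT(C → x Y y C C') = { 'x' }
  PREDICT(C → num) = { 'num' }
For C':
  PREDICT(C' → b C) = { 'b' }
  PREDICT(C' → ε) = { $, 'b' }
Y has a single production, so nothing to check there.

Conflict found: Predict set conflict for C': { 'b' }
The grammar is NOT LL(1).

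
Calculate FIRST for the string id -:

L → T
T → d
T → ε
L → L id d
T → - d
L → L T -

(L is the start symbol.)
{ 'id' }

To compute FIRST(id -), process the symbols left to right:
Symbol id is a terminal. Add 'id' and stop.
FIRST(id -) = { 'id' }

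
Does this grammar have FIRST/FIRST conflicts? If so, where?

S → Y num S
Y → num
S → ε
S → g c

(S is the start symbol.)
No FIRST/FIRST conflicts.

A FIRST/FIRST conflict occurs when two productions N → α and N → β for the same non-terminal have FIRST(α) ∩ FIRST(β) ≠ ∅ (with ε ∈ FIRST of a nullable right-hand side, so two nullable alternatives also conflict).

FIRST sets of the non-terminals at (or reachable through a nullable prefix from) the front of some alternative:
  FIRST(Y) = { 'num' }

Productions for S:
  S → Y num S: FIRST = { 'num' }
  S → ε: FIRST = { ε }
  S → g c: FIRST = { 'g' }
Y has only one production, so no FIRST/FIRST conflict is possible there.

All alternatives of each non-terminal have pairwise disjoint FIRST sets.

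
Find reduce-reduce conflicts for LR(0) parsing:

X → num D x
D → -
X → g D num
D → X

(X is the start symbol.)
A reduce-reduce conflict occurs when an LR(0) state has two complete items [A → α .] and [B → β .] — both call for a reduction, and with no lookahead the parser cannot choose between them.

Augment with X' → X and build the canonical LR(0) collection (I0 = CLOSURE({[X' → . X]}), then GOTO on every symbol after a dot until no new states appear). It has 10 states:
  I0: { [X → . g D num], [X → . num D x], [X' → . X] }  — shift
  I1: { [X' → X .] }  — accept
  I2: { [D → . -], [D → . X], [X → . g D num], [X → . num D x], [X → g . D num] }  — shift
  I3: { [D → . -], [D → . X], [X → . g D num], [X → . num D x], [X → num . D x] }  — shift
  I4: { [D → - .] }  — reduce
  I5: { [X → num D . x] }  — shift
  I6: { [D → X .] }  — reduce
  I7: { [X → num D x .] }  — reduce
  I8: { [X → g D . num] }  — shift
  I9: { [X → g D num .] }  — reduce

No state contains more than one complete item.

Answer: No reduce-reduce conflicts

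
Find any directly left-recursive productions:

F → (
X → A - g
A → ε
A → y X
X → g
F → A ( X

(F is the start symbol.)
F → (: starts with '('
X → A - g: starts with A
A → ε: starts with ε
A → y X: starts with y
X → g: starts with g
F → A ( X: starts with A

No direct left recursion found.

Answer: No direct left recursion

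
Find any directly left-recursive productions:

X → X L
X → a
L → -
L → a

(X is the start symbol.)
Yes, X is left-recursive

X → X L: LEFT RECURSIVE (starts with X)
X → a: starts with a
L → -: starts with '-'
L → a: starts with a

The grammar has direct left recursion on: X.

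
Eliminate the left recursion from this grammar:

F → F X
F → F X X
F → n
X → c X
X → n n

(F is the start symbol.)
F → n F'
F' → X F'
F' → X X F'
F' → ε
X → c X
X → n n

F is directly left-recursive. The standard transformation for
  A → A α₁ | ... | A α_m | β₁ | ... | β_n
is
  A  → β₁ A' | ... | β_n A'
  A' → α₁ A' | ... | α_m A' | ε

F → n becomes F → n F'
F → F X becomes F' → X F'
F → F X X becomes F' → X X F'
Add F' → ε

Productions for other non-terminals are unchanged:
  X → c X
  X → n n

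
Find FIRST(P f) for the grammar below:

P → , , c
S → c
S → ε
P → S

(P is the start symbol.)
{ ',', 'c', 'f' }

FIRST sets of the non-terminals involved (from the grammar, by fixed-point iteration):
  FIRST(P) = { ',', 'c', ε }

To compute FIRST(P f), process the symbols left to right:
Symbol P is a non-terminal. Add FIRST(P) \ {ε} = { ',', 'c' }
P is nullable (ε ∈ FIRST(P)), continue to the next symbol.
Symbol f is a terminal. Add 'f' and stop.
FIRST(P f) = { ',', 'c', 'f' }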